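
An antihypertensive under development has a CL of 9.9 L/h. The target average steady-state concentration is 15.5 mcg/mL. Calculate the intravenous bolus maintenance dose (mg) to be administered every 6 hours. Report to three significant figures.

At steady state, dose per interval replaces the amount cleared in that interval: D/τ = CL·Css.
D = CL × Css × τ = 9.900 × 15.5 × 6 = 920.7 mg

921 mg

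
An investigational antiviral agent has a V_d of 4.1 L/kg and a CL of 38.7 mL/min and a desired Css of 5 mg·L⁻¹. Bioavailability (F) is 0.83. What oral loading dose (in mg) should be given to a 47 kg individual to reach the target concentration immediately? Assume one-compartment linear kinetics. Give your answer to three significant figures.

1160 mg

Vd = 4.1 L/kg × 47 kg = 192.7 L
LD is governed by Vd — clearance does not enter the loading-dose calculation.
LD = Vd × C / F = 192.7 × 5.000 / 0.83 = 1161 mg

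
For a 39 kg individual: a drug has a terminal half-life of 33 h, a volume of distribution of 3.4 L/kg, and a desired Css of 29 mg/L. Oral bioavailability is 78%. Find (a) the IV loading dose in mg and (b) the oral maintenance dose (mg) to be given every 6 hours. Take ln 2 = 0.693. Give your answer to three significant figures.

(a) 3850 mg; (b) 621 mg

Vd = 3.4 L/kg × 39 kg = 132.6 L
LD = Vd × C = 132.6 × 29 = 3845 mg
CL = 0.693 × Vd / t½ = 0.693 × 132.6 / 33 = 2.785 L/h
D = CL × Css × τ / F = 2.785 × 29 × 6 / 0.78 = 621.3 mg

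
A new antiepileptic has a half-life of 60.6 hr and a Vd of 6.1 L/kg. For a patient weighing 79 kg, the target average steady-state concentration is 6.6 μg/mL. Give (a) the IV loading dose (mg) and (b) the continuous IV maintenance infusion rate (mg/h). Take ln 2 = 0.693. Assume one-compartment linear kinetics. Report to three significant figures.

(a) 3180 mg; (b) 36.4 mg/h

Vd(total) = 79 kg × 6.1 L/kg = 481.9 L
LD = Vd × C = 481.9 × 6.6 = 3181 mg
CL = 0.693 × Vd / t½ = 0.693 × 481.9 / 60.6 = 5.511 L/h
Infusion rate = CL × Css = 5.511 × 6.6 = 36.37 mg/h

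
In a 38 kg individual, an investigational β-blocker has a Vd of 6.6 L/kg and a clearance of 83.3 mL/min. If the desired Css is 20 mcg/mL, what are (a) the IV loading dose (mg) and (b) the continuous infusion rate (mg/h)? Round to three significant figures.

Vd(total) = 38 kg × 6.6 L/kg = 250.8 L
Loading dose = Vd × C = 250.8 × 20 = 5016 mg
CL = 83.3 mL/min = 83.3 × 0.06 = 4.998 L/h
Maintenance infusion rate = CL × Css = 4.998 × 20 = 99.96 mg/h

(a) 5020 mg; (b) 100 mg/h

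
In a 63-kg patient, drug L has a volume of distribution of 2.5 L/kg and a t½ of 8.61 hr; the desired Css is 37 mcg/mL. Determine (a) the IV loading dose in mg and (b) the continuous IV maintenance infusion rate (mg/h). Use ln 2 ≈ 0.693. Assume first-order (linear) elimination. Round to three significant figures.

(a) 5830 mg; (b) 469 mg/h

Vd = 2.5 L/kg × 63 kg = 157.5 L
LD = Vd × C = 157.5 × 37 = 5828 mg
CL = 0.693 × Vd / t½ = 0.693 × 157.5 / 8.61 = 12.68 L/h
Infusion rate = CL × Css = 12.68 × 37 = 469.2 mg/h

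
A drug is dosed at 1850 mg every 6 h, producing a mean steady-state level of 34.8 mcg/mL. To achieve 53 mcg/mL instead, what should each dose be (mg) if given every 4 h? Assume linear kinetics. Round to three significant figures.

1880 mg

With linear kinetics, Css is proportional to dose rate (D/τ) at fixed clearance.
D₂ = D₁ × (Css,target / Css,current) × (τ₂/τ₁) = 1850 × (53/34.8) × (4/6) = 1878 mg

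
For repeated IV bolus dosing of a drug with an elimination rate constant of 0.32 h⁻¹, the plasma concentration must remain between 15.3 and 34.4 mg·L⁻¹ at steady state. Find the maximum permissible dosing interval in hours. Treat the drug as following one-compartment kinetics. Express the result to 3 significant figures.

Between IV bolus doses, concentration decays as C = C₀·e^(−kτ), so C_peak/C_trough = e^(kτ).
τ_max = ln(C_peak/C_trough) / k = ln(34.4/15.3) / 0.3200 = 0.8102 / 0.3200 = 2.532 h

2.53 h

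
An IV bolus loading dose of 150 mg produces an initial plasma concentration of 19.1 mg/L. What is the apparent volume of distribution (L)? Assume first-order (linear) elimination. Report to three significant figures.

Immediately after an IV bolus, C₀ = Dose / Vd, so Vd = Dose / C₀.
Vd = 150 / 19.1 = 7.853 L

7.85 L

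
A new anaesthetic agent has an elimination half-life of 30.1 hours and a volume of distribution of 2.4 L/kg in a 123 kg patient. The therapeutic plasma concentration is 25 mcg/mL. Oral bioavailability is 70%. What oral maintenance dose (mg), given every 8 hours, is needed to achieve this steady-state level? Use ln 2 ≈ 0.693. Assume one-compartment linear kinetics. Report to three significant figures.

Vd(total) = 123 kg × 2.4 L/kg = 295.2 L
k = 0.693/30.1 = 0.02302 h⁻¹, so CL = k·Vd = 0.02302 × 295.2 = 6.796 L/h
D = CL × Css × τ / F = 6.796 × 25 × 8 / 0.7 = 1942 mg

1940 mg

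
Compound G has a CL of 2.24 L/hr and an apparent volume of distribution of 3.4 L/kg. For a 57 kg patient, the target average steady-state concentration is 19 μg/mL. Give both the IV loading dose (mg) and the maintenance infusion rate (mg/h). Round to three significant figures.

(a) 3680 mg; (b) 42.6 mg/h

Total Vd = 3.4 × 57 = 193.8 L
Loading dose = Vd × C = 193.8 × 19 = 3682 mg
Maintenance infusion rate = CL × Css = 2.240 × 19 = 42.56 mg/h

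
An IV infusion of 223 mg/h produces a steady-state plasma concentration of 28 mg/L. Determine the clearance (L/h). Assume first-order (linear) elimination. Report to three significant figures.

At steady state, infusion rate = CL × Css, so CL = rate / Css.
CL = 223 / 28 = 7.964 L/h

7.96 L/h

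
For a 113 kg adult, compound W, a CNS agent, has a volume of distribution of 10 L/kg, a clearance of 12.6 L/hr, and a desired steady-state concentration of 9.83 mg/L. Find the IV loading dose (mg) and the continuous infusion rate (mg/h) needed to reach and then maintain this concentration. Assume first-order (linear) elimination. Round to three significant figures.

Vd(total) = 113 kg × 10 L/kg = 1130 L
Loading dose = Vd × C = 1130 × 9.83 = 11110 mg
Infusion rate = 12.60 L/h × 9.83 mg/L = 123.9 mg/h

(a) 11100 mg; (b) 124 mg/h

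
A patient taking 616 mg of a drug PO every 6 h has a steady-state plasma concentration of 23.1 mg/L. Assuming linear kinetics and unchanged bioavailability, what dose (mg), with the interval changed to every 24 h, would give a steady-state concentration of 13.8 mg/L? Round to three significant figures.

1470 mg

With linear kinetics, Css is proportional to dose rate (D/τ) at fixed clearance.
D₂ = D₁ × (Css,target / Css,current) × (τ₂/τ₁) = 616 × (13.8/23.1) × (24/6) = 1472 mg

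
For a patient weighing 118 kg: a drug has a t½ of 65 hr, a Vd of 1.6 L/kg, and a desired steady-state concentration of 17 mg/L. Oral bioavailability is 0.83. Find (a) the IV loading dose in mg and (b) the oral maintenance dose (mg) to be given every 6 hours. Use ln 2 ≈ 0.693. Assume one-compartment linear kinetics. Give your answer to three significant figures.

Total Vd = 1.6 × 118 = 188.8 L
LD = Vd × C = 188.8 × 17 = 3210 mg
CL = 0.693 × Vd / t½ = 0.693 × 188.8 / 65 = 2.013 L/h
D = CL × Css × τ / F = 2.013 × 17 × 6 / 0.83 = 247.4 mg

(a) 3210 mg; (b) 247 mg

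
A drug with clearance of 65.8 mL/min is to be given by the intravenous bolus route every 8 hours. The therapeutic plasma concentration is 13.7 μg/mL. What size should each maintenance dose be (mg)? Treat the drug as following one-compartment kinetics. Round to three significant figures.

433 mg

Convert clearance: 65.8 mL/min × 60 min/h ÷ 1000 mL/L = 3.948 L/h
D = CL × Css × τ = 3.948 × 13.7 × 8 = 432.7 mg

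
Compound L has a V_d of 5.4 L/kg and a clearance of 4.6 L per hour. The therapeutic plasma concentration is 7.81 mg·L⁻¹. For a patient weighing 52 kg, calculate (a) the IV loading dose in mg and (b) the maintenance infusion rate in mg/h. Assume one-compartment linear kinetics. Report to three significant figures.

(a) 2190 mg; (b) 35.9 mg/h

Vd = 5.4 L/kg × 52 kg = 280.8 L
Loading: fill Vd to C_target → 280.8 L × 7.81 mg/L = 2193 mg
Maintenance infusion rate = CL × Css = 4.600 × 7.81 = 35.93 mg/h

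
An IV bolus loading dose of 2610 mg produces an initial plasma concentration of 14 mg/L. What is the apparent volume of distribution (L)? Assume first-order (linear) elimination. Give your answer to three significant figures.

186 L

Immediately after an IV bolus, C₀ = Dose / Vd, so Vd = Dose / C₀.
Vd = 2610 / 14 = 186.4 L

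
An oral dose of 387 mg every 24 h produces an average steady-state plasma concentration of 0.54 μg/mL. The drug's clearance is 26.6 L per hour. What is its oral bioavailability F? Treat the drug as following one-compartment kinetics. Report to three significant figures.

F·D/τ = CL·Css at steady state → F = CL·Css·τ / D.
F = 26.6 × 0.54 × 24 / 387 = 0.891

0.891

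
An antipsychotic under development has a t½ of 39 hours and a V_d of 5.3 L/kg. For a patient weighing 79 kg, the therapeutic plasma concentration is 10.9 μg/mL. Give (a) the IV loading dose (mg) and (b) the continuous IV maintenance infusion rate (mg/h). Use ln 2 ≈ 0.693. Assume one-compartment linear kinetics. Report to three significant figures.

Vd(total) = 79 kg × 5.3 L/kg = 418.7 L
LD = Vd × C = 418.7 × 10.9 = 4564 mg
CL = 0.693 × Vd / t½ = 0.693 × 418.7 / 39 = 7.440 L/h
Infusion rate = CL × Css = 7.440 × 10.9 = 81.10 mg/h

(a) 4560 mg; (b) 81.1 mg/h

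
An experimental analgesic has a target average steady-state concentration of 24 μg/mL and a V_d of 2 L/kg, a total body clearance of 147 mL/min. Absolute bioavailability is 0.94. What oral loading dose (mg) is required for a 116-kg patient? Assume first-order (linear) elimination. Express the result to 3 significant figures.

5920 mg

Total Vd = 2 × 116 = 232.0 L
LD = Vd × C / F = 232.0 × 24.00 / 0.94 = 5923 mg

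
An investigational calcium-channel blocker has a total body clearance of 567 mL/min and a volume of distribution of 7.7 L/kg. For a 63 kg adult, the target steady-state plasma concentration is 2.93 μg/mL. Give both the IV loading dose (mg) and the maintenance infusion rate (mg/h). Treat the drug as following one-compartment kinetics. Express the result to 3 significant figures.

(a) 1420 mg; (b) 99.7 mg/h

Vd = 7.7 L/kg × 63 kg = 485.1 L
Loading dose = Vd × C = 485.1 × 2.93 = 1421 mg
CL = 567 mL/min × 60/1000 = 34.02 L/h
Infusion rate = 34.02 L/h × 2.93 mg/L = 99.68 mg/h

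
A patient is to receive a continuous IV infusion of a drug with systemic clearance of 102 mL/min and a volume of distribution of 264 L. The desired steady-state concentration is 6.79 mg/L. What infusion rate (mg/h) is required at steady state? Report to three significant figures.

41.6 mg/h

Convert clearance: 102 mL/min × 60 min/h ÷ 1000 mL/L = 6.120 L/h
Rate = CL × Css = 6.120 × 6.79 = 41.55 mg/h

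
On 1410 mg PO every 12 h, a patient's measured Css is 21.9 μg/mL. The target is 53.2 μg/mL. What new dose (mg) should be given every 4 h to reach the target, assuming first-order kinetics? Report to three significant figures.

1140 mg

With linear kinetics, Css is proportional to dose rate (D/τ) at fixed clearance.
D₂ = D₁ × (Css,target / Css,current) × (τ₂/τ₁) = 1410 × (53.2/21.9) × (4/12) = 1142 mg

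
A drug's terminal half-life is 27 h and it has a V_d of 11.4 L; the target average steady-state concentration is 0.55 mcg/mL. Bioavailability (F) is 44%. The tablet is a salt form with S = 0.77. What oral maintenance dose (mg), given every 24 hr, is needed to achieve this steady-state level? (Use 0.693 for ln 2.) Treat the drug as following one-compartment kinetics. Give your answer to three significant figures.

CL = 0.693 × Vd / t½ = 0.693 × 11.40 / 27 = 0.2926 L/h
D = CL × Css × τ / F / S = 0.2926 × 0.55 × 24 / 0.44 / 0.77 = 11.40 mg

11.4 mg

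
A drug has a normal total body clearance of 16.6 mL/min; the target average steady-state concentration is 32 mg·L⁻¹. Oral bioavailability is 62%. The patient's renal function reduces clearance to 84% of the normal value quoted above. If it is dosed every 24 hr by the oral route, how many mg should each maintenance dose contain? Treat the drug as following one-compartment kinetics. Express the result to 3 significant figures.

1040 mg

Convert clearance: 16.6 mL/min × 60 min/h ÷ 1000 mL/L = 0.9960 L/h
Patient clearance = 0.84 × 0.9960 = 0.8366 L/h
At steady state, dose per interval replaces the amount cleared in that interval: F·D/τ = CL·Css.
D = CL × Css × τ / F = 0.8366 × 32 × 24 / 0.62 = 1036 mg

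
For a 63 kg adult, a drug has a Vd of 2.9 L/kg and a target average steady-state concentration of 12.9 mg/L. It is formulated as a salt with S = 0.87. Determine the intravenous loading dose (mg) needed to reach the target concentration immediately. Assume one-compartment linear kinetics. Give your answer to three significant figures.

Vd = 2.9 L/kg × 63 kg = 182.7 L
LD = Vd × C / S = 182.7 × 12.90 / 0.87 = 2709 mg

2710 mg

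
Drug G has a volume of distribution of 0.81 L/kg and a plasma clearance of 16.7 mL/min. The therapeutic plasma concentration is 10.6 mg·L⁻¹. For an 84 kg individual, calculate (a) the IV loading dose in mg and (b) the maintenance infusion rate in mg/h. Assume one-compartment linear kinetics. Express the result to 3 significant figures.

(a) 721 mg; (b) 10.6 mg/h

Vd = 0.81 L/kg × 84 kg = 68.04 L
Loading: fill Vd to C_target → 68.04 L × 10.6 mg/L = 721.2 mg
CL = 16.7 mL/min × 60/1000 = 1.002 L/h
Infusion rate = 1.002 L/h × 10.6 mg/L = 10.62 mg/h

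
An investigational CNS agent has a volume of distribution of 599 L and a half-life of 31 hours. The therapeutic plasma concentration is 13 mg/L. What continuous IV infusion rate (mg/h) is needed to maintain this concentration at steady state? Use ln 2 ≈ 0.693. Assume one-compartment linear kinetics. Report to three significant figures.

174 mg/h

CL = 0.693 × Vd / t½ = 0.693 × 599.0 / 31 = 13.39 L/h
Infusion rate = CL × Css = 13.39 × 13 = 174.1 mg/h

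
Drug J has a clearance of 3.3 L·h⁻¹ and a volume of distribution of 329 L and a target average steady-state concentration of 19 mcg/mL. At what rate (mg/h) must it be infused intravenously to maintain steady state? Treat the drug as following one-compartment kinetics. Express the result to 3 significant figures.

62.7 mg/h

Maintenance depends on clearance, not Vd — rate in must match rate out.
Infusion rate = CL · Css = 3.300 L/h × 19 mg/L = 62.70 mg/h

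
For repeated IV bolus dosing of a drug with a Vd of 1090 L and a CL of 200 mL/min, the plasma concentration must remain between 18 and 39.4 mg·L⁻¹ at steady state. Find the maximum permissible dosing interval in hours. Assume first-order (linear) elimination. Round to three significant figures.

71.2 h

CL = 200 mL/min = 200 × 0.06 = 12.00 L/h
k = CL / Vd = 12.00 / 1090 = 0.01101 h⁻¹
Between IV bolus doses, concentration decays as C = C₀·e^(−kτ), so C_peak/C_trough = e^(kτ).
τ_max = ln(C_peak/C_trough) / k = ln(39.4/18) / 0.01101 = 0.7834 / 0.01101 = 71.15 h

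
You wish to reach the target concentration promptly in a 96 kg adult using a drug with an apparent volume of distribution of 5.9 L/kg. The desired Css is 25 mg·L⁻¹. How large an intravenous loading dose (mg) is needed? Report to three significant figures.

Vd(total) = 96 kg × 5.9 L/kg = 566.4 L
The loading dose fills Vd to the target concentration.
LD = Vd × C = 566.4 × 25.00 = 14160 mg

14200 mg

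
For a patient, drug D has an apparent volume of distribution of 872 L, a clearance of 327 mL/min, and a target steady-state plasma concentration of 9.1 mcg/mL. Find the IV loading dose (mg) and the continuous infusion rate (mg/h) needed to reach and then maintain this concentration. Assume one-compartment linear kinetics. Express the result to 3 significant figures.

(a) 7940 mg; (b) 179 mg/h

Loading: fill Vd to C_target → 872.0 L × 9.1 mg/L = 7935 mg
CL = 327 mL/min × 60/1000 = 19.62 L/h
Infusion rate = 19.62 L/h × 9.1 mg/L = 178.5 mg/h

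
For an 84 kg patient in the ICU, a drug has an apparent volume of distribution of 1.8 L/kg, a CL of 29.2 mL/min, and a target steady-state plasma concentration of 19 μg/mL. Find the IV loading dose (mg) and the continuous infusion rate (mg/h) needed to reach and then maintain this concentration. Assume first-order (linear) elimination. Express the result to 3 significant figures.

(a) 2870 mg; (b) 33.3 mg/h

Vd(total) = 84 kg × 1.8 L/kg = 151.2 L
Loading dose = Vd × C = 151.2 × 19 = 2873 mg
Convert clearance: 29.2 mL/min × 60 min/h ÷ 1000 mL/L = 1.752 L/h
Maintenance infusion rate = CL × Css = 1.752 × 19 = 33.29 mg/h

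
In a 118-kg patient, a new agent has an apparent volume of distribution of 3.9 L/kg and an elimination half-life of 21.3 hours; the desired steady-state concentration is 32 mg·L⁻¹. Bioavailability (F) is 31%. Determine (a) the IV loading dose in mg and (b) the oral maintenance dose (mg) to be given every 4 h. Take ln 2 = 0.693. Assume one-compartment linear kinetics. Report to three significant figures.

Total Vd = 3.9 × 118 = 460.2 L
LD = Vd × C = 460.2 × 32 = 14730 mg
CL = 0.693 × Vd / t½ = 0.693 × 460.2 / 21.3 = 14.97 L/h
D = CL × Css × τ / F = 14.97 × 32 × 4 / 0.31 = 6181 mg

(a) 14700 mg; (b) 6180 mg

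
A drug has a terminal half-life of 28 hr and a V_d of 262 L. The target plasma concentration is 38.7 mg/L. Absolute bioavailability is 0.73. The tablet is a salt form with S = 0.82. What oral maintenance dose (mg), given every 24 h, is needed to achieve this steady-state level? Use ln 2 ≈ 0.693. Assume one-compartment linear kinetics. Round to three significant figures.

10100 mg

CL = 0.693 × Vd / t½ = 0.693 × 262.0 / 28 = 6.485 L/h
D = CL × Css × τ / F / S = 6.485 × 38.7 × 24 / 0.73 / 0.82 = 10060 mg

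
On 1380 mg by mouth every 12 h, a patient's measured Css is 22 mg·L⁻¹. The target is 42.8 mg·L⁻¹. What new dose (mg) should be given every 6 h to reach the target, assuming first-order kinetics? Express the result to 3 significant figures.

For first-order elimination, Css ∝ F·D/(CL·τ); F and CL are unchanged, so Css ∝ D/τ.
D₂ = D₁ × (Css,target / Css,current) × (τ₂/τ₁) = 1380 × (42.8/22) × (6/12) = 1342 mg

1340 mg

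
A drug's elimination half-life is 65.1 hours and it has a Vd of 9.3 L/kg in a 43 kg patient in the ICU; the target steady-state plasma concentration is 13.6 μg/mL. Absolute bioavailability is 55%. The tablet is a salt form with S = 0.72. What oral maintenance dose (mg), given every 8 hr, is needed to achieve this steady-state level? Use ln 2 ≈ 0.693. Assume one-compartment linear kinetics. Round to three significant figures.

1170 mg

Vd(total) = 43 kg × 9.3 L/kg = 399.9 L
k = 0.693/65.1 = 0.01065 h⁻¹, so CL = k·Vd = 0.01065 × 399.9 = 4.259 L/h
D = CL × Css × τ / F / S = 4.259 × 13.6 × 8 / 0.55 / 0.72 = 1170 mg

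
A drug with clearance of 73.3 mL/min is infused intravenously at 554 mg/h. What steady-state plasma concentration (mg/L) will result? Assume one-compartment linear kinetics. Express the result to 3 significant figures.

126 mg/L

Convert clearance: 73.3 mL/min × 60 min/h ÷ 1000 mL/L = 4.398 L/h
Css = rate / CL = 554 / 4.398 = 126.0 mg/L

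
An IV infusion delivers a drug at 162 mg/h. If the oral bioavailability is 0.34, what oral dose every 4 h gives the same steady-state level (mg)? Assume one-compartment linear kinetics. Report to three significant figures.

1910 mg

To maintain the same Css, the systemic dosing rate must be unchanged: F·D/τ = infusion rate.
D = rate × τ / F = 162 × 4 / 0.34 = 1906 mg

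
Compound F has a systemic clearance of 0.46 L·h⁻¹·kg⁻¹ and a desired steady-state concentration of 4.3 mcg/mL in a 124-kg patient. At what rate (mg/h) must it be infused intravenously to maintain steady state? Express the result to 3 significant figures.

CL = 0.46 L·h⁻¹·kg⁻¹ × 124 kg = 57.04 L/h
At steady state, infusion rate equals elimination rate: rate in = CL × Css.
R₀ = 57.04 × 4.3 = 245.3 mg/h

245 mg/h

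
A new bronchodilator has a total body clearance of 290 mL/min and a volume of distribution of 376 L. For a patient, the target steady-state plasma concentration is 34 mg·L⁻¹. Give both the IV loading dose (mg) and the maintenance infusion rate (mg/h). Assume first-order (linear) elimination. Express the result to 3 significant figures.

Loading: fill Vd to C_target → 376.0 L × 34 mg/L = 12780 mg
Convert clearance: 290 mL/min × 60 min/h ÷ 1000 mL/L = 17.40 L/h
Infusion rate = 17.40 L/h × 34 mg/L = 591.6 mg/h

(a) 12800 mg; (b) 592 mg/h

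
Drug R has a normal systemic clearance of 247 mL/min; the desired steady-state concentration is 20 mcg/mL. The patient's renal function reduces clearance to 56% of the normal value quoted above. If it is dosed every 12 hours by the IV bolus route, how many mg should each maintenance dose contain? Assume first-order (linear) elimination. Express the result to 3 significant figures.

1990 mg

CL = 247 mL/min = 247 × 0.06 = 14.82 L/h
Patient clearance = 0.56 × 14.82 = 8.299 L/h
At steady state, dose per interval replaces the amount cleared in that interval: D/τ = CL·Css.
D = CL × Css × τ = 8.299 × 20 × 12 = 1992 mg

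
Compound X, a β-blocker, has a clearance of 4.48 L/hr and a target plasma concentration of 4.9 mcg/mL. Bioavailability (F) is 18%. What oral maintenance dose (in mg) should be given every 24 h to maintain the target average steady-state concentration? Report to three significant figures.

D = CL × Css × τ / F = 4.480 × 4.9 × 24 / 0.18 = 2927 mg

2930 mg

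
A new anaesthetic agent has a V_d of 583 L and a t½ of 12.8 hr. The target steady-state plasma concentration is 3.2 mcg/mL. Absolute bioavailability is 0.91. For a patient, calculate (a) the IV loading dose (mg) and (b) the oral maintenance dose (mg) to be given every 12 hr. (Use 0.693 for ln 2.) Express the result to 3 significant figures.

(a) 1870 mg; (b) 1330 mg

LD = Vd × C = 583.0 × 3.2 = 1866 mg
CL = 0.693 × Vd / t½ = 0.693 × 583.0 / 12.8 = 31.56 L/h
D = CL × Css × τ / F = 31.56 × 3.2 × 12 / 0.91 = 1332 mg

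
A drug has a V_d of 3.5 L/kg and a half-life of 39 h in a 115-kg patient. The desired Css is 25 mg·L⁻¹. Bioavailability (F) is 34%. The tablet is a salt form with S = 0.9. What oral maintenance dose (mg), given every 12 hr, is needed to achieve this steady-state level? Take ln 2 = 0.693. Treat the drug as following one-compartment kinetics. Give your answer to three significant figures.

Vd = 3.5 L/kg × 115 kg = 402.5 L
CL = 0.693 × Vd / t½ = 0.693 × 402.5 / 39 = 7.152 L/h
D = CL × Css × τ / F / S = 7.152 × 25 × 12 / 0.34 / 0.9 = 7012 mg

7010 mg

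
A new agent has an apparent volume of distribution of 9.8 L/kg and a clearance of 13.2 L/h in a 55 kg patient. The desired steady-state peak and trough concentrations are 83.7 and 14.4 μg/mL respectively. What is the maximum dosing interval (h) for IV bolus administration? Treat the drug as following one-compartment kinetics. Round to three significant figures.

71.9 h

Vd = 9.8 L/kg × 55 kg = 539.0 L
k = CL / Vd = 13.20 / 539.0 = 0.02449 h⁻¹
Between IV bolus doses, concentration decays as C = C₀·e^(−kτ), so C_peak/C_trough = e^(kτ).
τ_max = ln(C_peak/C_trough) / k = ln(83.7/14.4) / 0.02449 = 1.760 / 0.02449 = 71.87 h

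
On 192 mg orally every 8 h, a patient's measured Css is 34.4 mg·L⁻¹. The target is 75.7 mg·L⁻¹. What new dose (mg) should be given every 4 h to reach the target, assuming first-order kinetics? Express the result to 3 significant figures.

211 mg

For first-order elimination, Css ∝ F·D/(CL·τ); F and CL are unchanged, so Css ∝ D/τ.
D₂ = D₁ × (Css,target / Css,current) × (τ₂/τ₁) = 192 × (75.7/34.4) × (4/8) = 211.3 mg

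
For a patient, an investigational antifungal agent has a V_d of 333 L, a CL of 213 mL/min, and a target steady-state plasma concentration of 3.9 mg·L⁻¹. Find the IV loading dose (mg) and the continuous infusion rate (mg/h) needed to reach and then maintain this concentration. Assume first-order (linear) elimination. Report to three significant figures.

(a) 1300 mg; (b) 49.8 mg/h

LD = Vd · C_target = 333.0 × 3.9 = 1299 mg
CL = 213 mL/min = 213 × 0.06 = 12.78 L/h
Maintenance infusion rate = CL × Css = 12.78 × 3.9 = 49.84 mg/h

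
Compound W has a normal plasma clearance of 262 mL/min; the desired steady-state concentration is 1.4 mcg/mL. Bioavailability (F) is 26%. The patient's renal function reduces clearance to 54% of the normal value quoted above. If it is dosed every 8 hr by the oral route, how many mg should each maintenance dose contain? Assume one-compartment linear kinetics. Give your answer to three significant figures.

366 mg

Convert clearance: 262 mL/min × 60 min/h ÷ 1000 mL/L = 15.72 L/h
Patient clearance = 0.54 × 15.72 = 8.489 L/h
At steady state, dose per interval replaces the amount cleared in that interval: F·D/τ = CL·Css.
D = CL × Css × τ / F = 8.489 × 1.4 × 8 / 0.26 = 365.7 mg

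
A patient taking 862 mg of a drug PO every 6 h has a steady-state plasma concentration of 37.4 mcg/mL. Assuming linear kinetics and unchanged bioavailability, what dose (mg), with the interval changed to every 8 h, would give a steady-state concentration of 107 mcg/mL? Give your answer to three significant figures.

3290 mg

With linear kinetics, Css is proportional to dose rate (D/τ) at fixed clearance.
D₂ = D₁ × (Css,target / Css,current) × (τ₂/τ₁) = 862 × (107/37.4) × (8/6) = 3288 mg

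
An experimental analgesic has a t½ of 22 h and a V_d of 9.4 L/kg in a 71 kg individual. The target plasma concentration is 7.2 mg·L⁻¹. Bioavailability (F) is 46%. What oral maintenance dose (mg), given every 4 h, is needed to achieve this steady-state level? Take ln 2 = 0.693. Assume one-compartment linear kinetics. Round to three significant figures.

Total Vd = 9.4 × 71 = 667.4 L
CL = ln 2 · Vd / t½ = 0.693 × 667.4 / 22 = 21.02 L/h
D = CL × Css × τ / F = 21.02 × 7.2 × 4 / 0.46 = 1316 mg

1320 mg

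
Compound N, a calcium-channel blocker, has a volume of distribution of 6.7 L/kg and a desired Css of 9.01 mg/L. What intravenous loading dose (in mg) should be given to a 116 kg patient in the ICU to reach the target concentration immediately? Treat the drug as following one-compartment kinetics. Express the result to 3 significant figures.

7000 mg

Vd = 6.7 L/kg × 116 kg = 777.2 L
The loading dose fills Vd to the target concentration.
LD = Vd × C = 777.2 × 9.010 = 7003 mg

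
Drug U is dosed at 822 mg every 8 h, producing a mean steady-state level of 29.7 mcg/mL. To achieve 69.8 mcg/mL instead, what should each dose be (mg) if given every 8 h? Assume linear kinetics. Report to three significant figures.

With linear kinetics, Css is proportional to dose rate (D/τ) at fixed clearance.
D₂ = D₁ × (Css,target / Css,current) = 822 × 69.8/29.7 = 1932 mg

1930 mg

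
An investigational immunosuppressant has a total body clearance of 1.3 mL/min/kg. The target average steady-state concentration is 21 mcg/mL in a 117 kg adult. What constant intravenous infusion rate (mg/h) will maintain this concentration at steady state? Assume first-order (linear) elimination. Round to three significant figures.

CL = 1.3 mL/min/kg × 117 kg = 152.1 mL/min = 152.1 × 60/1000 = 9.126 L/h
At steady state, infusion rate equals elimination rate: rate in = CL × Css.
R₀ = 9.126 × 21 = 191.6 mg/h

192 mg/h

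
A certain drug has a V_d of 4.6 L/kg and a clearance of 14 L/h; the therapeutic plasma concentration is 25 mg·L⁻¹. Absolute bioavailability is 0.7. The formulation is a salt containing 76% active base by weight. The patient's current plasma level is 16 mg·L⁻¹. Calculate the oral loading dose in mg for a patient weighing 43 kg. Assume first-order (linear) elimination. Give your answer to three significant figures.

3350 mg

Vd(total) = 43 kg × 4.6 L/kg = 197.8 L
Concentration deficit ΔC = 25 − 16 = 9.000 mg/L
LD = Vd × ΔC / F / S = 197.8 × 9.000 / 0.7 / 0.76 = 3346 mg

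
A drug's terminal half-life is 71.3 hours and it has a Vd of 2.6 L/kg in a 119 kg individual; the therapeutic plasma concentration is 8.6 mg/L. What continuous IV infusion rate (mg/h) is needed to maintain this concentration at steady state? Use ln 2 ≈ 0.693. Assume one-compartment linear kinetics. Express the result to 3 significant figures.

Vd = 2.6 L/kg × 119 kg = 309.4 L
CL = ln 2 · Vd / t½ = 0.693 × 309.4 / 71.3 = 3.007 L/h
Infusion rate = CL × Css = 3.007 × 8.6 = 25.86 mg/h

25.9 mg/h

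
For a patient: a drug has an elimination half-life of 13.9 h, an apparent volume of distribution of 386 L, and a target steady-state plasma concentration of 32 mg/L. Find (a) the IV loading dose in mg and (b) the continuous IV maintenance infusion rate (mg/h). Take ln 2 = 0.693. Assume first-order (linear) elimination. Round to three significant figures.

(a) 12400 mg; (b) 616 mg/h

LD = Vd × C = 386.0 × 32 = 12350 mg
CL = 0.693 × Vd / t½ = 0.693 × 386.0 / 13.9 = 19.24 L/h
Infusion rate = CL × Css = 19.24 × 32 = 615.7 mg/h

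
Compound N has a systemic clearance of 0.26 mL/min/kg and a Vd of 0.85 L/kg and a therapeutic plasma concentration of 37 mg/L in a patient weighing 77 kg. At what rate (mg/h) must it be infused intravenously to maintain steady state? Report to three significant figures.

CL = 0.26 mL/min/kg × 77 kg = 20.02 mL/min = 20.02 × 60/1000 = 1.201 L/h
Vd does not affect the maintenance rate; only clearance governs steady-state input.
R₀ = 1.201 × 37 = 44.44 mg/h

44.4 mg/h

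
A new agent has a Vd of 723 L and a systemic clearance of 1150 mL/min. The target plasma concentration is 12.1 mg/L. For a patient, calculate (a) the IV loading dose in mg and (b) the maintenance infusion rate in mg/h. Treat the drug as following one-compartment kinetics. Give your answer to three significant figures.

(a) 8750 mg; (b) 835 mg/h

Loading dose = Vd × C = 723.0 × 12.1 = 8748 mg
CL = 1150 mL/min × 60/1000 = 69.00 L/h
Maintenance infusion rate = CL × Css = 69.00 × 12.1 = 834.9 mg/h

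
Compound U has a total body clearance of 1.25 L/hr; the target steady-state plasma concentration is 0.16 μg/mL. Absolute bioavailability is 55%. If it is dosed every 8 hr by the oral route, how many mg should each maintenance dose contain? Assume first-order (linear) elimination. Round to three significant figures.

2.91 mg

At steady state, dose per interval replaces the amount cleared in that interval: F·D/τ = CL·Css.
D = CL × Css × τ / F = 1.250 × 0.16 × 8 / 0.55 = 2.909 mg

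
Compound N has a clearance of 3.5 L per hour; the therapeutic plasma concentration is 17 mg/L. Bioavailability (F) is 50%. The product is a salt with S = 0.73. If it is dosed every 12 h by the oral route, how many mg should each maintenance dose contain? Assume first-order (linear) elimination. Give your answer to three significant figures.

D = CL × Css × τ / F / S = 3.500 × 17 × 12 / 0.5 / 0.73 = 1956 mg

1960 mg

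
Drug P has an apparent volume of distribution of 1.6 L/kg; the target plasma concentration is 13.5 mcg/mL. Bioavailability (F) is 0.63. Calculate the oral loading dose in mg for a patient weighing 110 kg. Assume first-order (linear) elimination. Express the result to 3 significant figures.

3770 mg

Vd = 1.6 L/kg × 110 kg = 176.0 L
LD = Vd × C / F = 176.0 × 13.50 / 0.63 = 3771 mg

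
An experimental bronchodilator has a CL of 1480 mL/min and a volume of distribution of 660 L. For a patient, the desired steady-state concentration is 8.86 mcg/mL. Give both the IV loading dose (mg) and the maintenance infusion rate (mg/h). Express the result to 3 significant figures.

LD = Vd · C_target = 660.0 × 8.86 = 5848 mg
CL = 1480 mL/min = 1480 × 0.06 = 88.80 L/h
Infusion rate = 88.80 L/h × 8.86 mg/L = 786.8 mg/h

(a) 5850 mg; (b) 787 mg/h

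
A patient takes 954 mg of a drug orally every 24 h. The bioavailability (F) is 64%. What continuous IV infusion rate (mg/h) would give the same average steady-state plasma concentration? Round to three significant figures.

25.4 mg/h

Equivalent systemic input: infusion rate = F·D/τ.
Rate = 0.64 × 954 / 24 = 25.44 mg/h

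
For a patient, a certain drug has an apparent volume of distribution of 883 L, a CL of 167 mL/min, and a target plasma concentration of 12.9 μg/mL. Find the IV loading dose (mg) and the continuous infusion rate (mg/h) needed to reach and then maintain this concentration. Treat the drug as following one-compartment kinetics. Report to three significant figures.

LD = Vd · C_target = 883.0 × 12.9 = 11390 mg
CL = 167 mL/min × 60/1000 = 10.02 L/h
Maintenance infusion rate = CL × Css = 10.02 × 12.9 = 129.3 mg/h

(a) 11400 mg; (b) 129 mg/h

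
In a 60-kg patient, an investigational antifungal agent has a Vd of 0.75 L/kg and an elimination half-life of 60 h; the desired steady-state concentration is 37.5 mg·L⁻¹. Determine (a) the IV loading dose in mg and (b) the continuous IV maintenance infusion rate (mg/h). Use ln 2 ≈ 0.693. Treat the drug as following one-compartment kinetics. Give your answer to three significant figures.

(a) 1690 mg; (b) 19.5 mg/h

Total Vd = 0.75 × 60 = 45.00 L
LD = Vd × C = 45.00 × 37.5 = 1688 mg
CL = 0.693 × Vd / t½ = 0.693 × 45.00 / 60 = 0.5198 L/h
Infusion rate = CL × Css = 0.5198 × 37.5 = 19.49 mg/h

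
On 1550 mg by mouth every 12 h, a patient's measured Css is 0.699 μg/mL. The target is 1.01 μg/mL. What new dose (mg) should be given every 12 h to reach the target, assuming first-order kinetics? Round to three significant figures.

2240 mg

For first-order elimination, Css ∝ F·D/(CL·τ); F and CL are unchanged, so Css ∝ D/τ.
D₂ = D₁ × (Css,target / Css,current) = 1550 × 1.01/0.699 = 2240 mg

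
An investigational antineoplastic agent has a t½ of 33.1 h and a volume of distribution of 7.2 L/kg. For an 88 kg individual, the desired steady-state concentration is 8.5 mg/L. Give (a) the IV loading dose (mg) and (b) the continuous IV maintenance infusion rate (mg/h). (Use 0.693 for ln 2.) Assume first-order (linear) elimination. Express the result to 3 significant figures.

(a) 5390 mg; (b) 113 mg/h

Total Vd = 7.2 × 88 = 633.6 L
LD = Vd × C = 633.6 × 8.5 = 5386 mg
CL = 0.693 × Vd / t½ = 0.693 × 633.6 / 33.1 = 13.27 L/h
Infusion rate = CL × Css = 13.27 × 8.5 = 112.8 mg/h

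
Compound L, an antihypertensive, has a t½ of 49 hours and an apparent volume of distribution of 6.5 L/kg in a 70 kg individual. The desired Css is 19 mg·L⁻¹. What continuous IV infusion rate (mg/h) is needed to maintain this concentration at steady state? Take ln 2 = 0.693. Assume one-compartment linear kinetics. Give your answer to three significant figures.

Vd = 6.5 L/kg × 70 kg = 455.0 L
CL = 0.693 × Vd / t½ = 0.693 × 455.0 / 49 = 6.435 L/h
Infusion rate = CL × Css = 6.435 × 19 = 122.3 mg/h

122 mg/h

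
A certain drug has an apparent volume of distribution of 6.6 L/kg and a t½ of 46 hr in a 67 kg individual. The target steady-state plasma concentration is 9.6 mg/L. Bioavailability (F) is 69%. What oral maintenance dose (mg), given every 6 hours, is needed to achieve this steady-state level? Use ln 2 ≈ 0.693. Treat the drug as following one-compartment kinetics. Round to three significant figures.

Vd(total) = 67 kg × 6.6 L/kg = 442.2 L
CL = 0.693 × Vd / t½ = 0.693 × 442.2 / 46 = 6.662 L/h
D = CL × Css × τ / F = 6.662 × 9.6 × 6 / 0.69 = 556.1 mg

556 mg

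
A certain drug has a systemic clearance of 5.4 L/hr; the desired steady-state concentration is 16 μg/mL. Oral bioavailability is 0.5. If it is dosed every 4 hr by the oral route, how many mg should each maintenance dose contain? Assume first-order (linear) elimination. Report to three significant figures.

D = CL × Css × τ / F = 5.400 × 16 × 4 / 0.5 = 691.2 mg

691 mg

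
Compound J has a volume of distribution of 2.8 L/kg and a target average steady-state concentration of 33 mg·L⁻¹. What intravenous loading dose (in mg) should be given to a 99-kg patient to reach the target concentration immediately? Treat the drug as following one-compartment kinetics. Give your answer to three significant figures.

Vd(total) = 99 kg × 2.8 L/kg = 277.2 L
The loading dose fills Vd to the target concentration.
LD = Vd × C = 277.2 × 33.00 = 9148 mg

9150 mg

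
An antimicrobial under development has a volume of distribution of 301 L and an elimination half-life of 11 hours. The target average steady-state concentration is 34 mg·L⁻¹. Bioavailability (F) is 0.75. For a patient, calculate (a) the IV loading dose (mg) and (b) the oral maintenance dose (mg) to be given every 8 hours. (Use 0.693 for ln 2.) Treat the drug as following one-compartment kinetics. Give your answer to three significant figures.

(a) 10200 mg; (b) 6880 mg

LD = Vd × C = 301.0 × 34 = 10230 mg
CL = 0.693 × Vd / t½ = 0.693 × 301.0 / 11 = 18.96 L/h
D = CL × Css × τ / F = 18.96 × 34 × 8 / 0.75 = 6876 mg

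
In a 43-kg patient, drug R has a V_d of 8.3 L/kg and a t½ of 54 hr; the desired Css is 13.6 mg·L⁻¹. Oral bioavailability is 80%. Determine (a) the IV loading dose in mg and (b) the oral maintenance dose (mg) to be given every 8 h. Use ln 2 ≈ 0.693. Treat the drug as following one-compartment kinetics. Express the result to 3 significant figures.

(a) 4850 mg; (b) 623 mg

Vd(total) = 43 kg × 8.3 L/kg = 356.9 L
LD = Vd × C = 356.9 × 13.6 = 4854 mg
CL = 0.693 × Vd / t½ = 0.693 × 356.9 / 54 = 4.580 L/h
D = CL × Css × τ / F = 4.580 × 13.6 × 8 / 0.8 = 622.9 mg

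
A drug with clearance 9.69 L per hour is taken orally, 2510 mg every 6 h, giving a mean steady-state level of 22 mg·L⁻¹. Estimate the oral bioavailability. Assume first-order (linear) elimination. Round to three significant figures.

0.510

F·D/τ = CL·Css at steady state → F = CL·Css·τ / D.
F = 9.69 × 22 × 6 / 2510 = 0.510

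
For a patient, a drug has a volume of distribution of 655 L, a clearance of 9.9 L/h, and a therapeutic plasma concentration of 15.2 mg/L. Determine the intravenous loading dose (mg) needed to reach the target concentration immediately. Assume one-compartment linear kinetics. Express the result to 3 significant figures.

LD = Vd × C = 655.0 × 15.20 = 9956 mg

9960 mg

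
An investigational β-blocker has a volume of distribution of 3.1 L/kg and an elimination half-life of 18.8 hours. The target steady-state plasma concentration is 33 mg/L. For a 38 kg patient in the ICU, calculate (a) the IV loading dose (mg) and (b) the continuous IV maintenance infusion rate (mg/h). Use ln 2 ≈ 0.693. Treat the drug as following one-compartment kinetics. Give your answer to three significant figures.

(a) 3890 mg; (b) 143 mg/h

Total Vd = 3.1 × 38 = 117.8 L
LD = Vd × C = 117.8 × 33 = 3887 mg
CL = 0.693 × Vd / t½ = 0.693 × 117.8 / 18.8 = 4.342 L/h
Infusion rate = CL × Css = 4.342 × 33 = 143.3 mg/h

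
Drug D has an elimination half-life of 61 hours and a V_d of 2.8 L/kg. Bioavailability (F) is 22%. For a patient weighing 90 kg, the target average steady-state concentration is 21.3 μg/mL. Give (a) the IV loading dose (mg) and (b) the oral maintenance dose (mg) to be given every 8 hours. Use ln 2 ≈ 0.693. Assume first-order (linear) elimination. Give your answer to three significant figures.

(a) 5370 mg; (b) 2220 mg

Total Vd = 2.8 × 90 = 252.0 L
LD = Vd × C = 252.0 × 21.3 = 5368 mg
CL = 0.693 × Vd / t½ = 0.693 × 252.0 / 61 = 2.863 L/h
D = CL × Css × τ / F = 2.863 × 21.3 × 8 / 0.22 = 2218 mg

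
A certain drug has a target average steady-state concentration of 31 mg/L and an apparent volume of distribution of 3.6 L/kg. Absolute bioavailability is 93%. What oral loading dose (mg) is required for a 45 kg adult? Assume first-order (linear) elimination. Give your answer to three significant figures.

Total Vd = 3.6 × 45 = 162.0 L
The loading dose fills Vd to the target concentration.
LD = Vd × C / F = 162.0 × 31.00 / 0.93 = 5400 mg

5400 mg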